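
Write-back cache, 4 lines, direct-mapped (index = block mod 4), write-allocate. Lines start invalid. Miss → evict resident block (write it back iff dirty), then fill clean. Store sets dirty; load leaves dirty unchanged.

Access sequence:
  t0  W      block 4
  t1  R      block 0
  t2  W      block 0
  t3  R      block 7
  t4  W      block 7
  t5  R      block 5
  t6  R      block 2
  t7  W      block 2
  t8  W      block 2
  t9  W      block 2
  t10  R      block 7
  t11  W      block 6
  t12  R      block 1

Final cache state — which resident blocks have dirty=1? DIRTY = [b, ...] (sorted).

0: W B4 -> L0 miss  d=D]
1: R B0 -> L0 miss wb->B4  d=-]
2: W B0 -> L0 hit  d=D]
3: R B7 -> L3 miss  d=-]
4: W B7 -> L3 hit  d=D]
5: R B5 -> L1 miss  d=-]
6: R B2 -> L2 miss  d=-]
7: W B2 -> L2 hit  d=D]
8: W B2 -> L2 hit  d=D]
9: W B2 -> L2 hit  d=D]
10: R B7 -> L3 hit  d=D]
11: W B6 -> L2 miss wb->B2  d=D]
12: R B1 -> L1 miss  d=-]

DIRTY = [0, 6, 7]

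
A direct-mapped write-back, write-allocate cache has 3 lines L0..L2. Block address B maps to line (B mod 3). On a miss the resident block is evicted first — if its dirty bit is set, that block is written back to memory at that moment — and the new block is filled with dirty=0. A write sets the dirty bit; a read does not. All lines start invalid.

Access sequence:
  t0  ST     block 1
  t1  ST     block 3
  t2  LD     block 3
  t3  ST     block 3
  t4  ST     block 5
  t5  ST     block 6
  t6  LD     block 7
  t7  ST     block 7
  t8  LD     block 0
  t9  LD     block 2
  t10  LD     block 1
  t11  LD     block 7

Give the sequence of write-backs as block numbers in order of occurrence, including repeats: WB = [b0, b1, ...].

0: W B1 → L1 miss [D]
1: W B3 → L0 miss [D]
2: R B3 → L0 hit [D]
3: W B3 → L0 hit [D]
4: W B5 → L2 miss [D]
5: W B6 → L0 miss wb→B3 [D]
6: R B7 → L1 miss wb→B1 [-]
7: W B7 → L1 hit [D]
8: R B0 → L0 miss wb→B6 [-]
9: R B2 → L2 miss wb→B5 [-]
10: R B1 → L1 miss wb→B7 [-]
11: R B7 → L1 miss [-]

WB = [3, 1, 6, 5, 7]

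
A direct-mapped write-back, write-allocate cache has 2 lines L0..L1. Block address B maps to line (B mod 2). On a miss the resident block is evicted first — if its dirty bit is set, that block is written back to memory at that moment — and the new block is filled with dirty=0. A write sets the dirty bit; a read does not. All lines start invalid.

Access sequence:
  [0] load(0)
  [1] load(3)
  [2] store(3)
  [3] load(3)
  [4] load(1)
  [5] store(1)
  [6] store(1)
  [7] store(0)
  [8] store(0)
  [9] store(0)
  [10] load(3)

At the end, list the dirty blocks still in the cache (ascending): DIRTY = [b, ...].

0: R B0 -> L0 miss  d=-]
1: R B3 -> L1 miss  d=-]
2: W B3 -> L1 hit  d=D]
3: R B3 -> L1 hit  d=D]
4: R B1 -> L1 miss wb->B3  d=-]
5: W B1 -> L1 hit  d=D]
6: W B1 -> L1 hit  d=D]
7: W B0 -> L0 hit  d=D]
8: W B0 -> L0 hit  d=D]
9: W B0 -> L0 hit  d=D]
10: R B3 -> L1 miss wb->B1  d=-]

DIRTY = [0]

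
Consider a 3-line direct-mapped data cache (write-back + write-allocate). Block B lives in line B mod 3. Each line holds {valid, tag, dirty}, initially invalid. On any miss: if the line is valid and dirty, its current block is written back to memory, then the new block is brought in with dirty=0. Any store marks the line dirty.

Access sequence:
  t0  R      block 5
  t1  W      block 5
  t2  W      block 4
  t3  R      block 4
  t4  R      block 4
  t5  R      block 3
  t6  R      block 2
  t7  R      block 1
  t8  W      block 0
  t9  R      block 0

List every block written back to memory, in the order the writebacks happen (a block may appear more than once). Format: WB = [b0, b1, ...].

WB = [5, 4]

  0 | R B5 → L2 miss [-]
  1 | W B5 → L2 hit [D]
  2 | W B4 → L1 miss [D]
  3 | R B4 → L1 hit [D]
  4 | R B4 → L1 hit [D]
  5 | R B3 → L0 miss [-]
  6 | R B2 → L2 miss wb→B5 [-]
  7 | R B1 → L1 miss wb→B4 [-]
  8 | W B0 → L0 miss [D]
  9 | R B0 → L0 hit [D]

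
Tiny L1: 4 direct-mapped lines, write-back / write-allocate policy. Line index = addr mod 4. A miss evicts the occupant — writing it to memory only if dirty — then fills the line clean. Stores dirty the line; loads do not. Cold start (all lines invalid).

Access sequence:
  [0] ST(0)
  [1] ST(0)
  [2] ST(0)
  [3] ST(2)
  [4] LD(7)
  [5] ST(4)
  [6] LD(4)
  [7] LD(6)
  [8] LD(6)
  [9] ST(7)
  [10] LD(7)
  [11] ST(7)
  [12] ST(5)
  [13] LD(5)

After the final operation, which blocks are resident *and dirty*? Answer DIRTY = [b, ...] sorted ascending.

0: W B0 → L0 miss [D]
1: W B0 → L0 hit [D]
2: W B0 → L0 hit [D]
3: W B2 → L2 miss [D]
4: R B7 → L3 miss [-]
5: W B4 → L0 miss wb→B0 [D]
6: R B4 → L0 hit [D]
7: R B6 → L2 miss wb→B2 [-]
8: R B6 → L2 hit [-]
9: W B7 → L3 hit [D]
10: R B7 → L3 hit [D]
11: W B7 → L3 hit [D]
12: W B5 → L1 miss [D]
13: R B5 → L1 hit [D]

DIRTY = [4, 5, 7]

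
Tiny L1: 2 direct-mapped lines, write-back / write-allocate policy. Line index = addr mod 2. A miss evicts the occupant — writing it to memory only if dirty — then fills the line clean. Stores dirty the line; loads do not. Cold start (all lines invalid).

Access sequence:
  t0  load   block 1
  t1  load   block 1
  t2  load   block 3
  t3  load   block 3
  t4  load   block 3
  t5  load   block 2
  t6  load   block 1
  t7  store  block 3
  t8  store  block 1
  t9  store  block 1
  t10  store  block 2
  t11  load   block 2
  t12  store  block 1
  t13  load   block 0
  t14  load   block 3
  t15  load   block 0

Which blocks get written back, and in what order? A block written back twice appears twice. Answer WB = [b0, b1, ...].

WB = [3, 2, 1]

0: R B1 -> L1 miss  d=-]
1: R B1 -> L1 hit  d=-]
2: R B3 -> L1 miss  d=-]
3: R B3 -> L1 hit  d=-]
4: R B3 -> L1 hit  d=-]
5: R B2 -> L0 miss  d=-]
6: R B1 -> L1 miss  d=-]
7: W B3 -> L1 miss  d=D]
8: W B1 -> L1 miss wb->B3  d=D]
9: W B1 -> L1 hit  d=D]
10: W B2 -> L0 hit  d=D]
11: R B2 -> L0 hit  d=D]
12: W B1 -> L1 hit  d=D]
13: R B0 -> L0 miss wb->B2  d=-]
14: R B3 -> L1 miss wb->B1  d=-]
15: R B0 -> L0 hit  d=-]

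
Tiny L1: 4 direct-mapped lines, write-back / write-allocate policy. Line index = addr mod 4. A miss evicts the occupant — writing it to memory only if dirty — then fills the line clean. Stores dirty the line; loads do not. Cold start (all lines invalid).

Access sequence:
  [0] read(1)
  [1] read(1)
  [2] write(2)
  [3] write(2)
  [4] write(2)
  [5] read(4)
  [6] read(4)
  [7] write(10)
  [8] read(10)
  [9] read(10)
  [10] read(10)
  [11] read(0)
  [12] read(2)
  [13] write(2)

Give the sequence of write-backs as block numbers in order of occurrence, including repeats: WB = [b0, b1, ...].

WB = [2, 10]

0: R B1 -> L1 miss  d=-]
1: R B1 -> L1 hit  d=-]
2: W B2 -> L2 miss  d=D]
3: W B2 -> L2 hit  d=D]
4: W B2 -> L2 hit  d=D]
5: R B4 -> L0 miss  d=-]
6: R B4 -> L0 hit  d=-]
7: W B10 -> L2 miss wb->B2  d=D]
8: R B10 -> L2 hit  d=D]
9: R B10 -> L2 hit  d=D]
10: R B10 -> L2 hit  d=D]
11: R B0 -> L0 miss  d=-]
12: R B2 -> L2 miss wb->B10  d=-]
13: W B2 -> L2 hit  d=D]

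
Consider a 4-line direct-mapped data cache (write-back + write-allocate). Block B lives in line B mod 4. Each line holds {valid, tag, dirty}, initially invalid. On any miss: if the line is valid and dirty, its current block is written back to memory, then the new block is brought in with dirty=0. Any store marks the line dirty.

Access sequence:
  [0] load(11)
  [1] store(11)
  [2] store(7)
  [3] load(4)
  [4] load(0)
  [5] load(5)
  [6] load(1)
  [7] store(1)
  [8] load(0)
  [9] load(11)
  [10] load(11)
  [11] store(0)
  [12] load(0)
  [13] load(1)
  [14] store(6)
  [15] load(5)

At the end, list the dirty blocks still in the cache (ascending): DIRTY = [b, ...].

DIRTY = [0, 6]

  0 | R B11 → L3 miss [-]
  1 | W B11 → L3 hit [D]
  2 | W B7 → L3 miss wb→B11 [D]
  3 | R B4 → L0 miss [-]
  4 | R B0 → L0 miss [-]
  5 | R B5 → L1 miss [-]
  6 | R B1 → L1 miss [-]
  7 | W B1 → L1 hit [D]
  8 | R B0 → L0 hit [-]
  9 | R B11 → L3 miss wb→B7 [-]
  10 | R B11 → L3 hit [-]
  11 | W B0 → L0 hit [D]
  12 | R B0 → L0 hit [D]
  13 | R B1 → L1 hit [D]
  14 | W B6 → L2 miss [D]
  15 | R B5 → L1 miss wb→B1 [-]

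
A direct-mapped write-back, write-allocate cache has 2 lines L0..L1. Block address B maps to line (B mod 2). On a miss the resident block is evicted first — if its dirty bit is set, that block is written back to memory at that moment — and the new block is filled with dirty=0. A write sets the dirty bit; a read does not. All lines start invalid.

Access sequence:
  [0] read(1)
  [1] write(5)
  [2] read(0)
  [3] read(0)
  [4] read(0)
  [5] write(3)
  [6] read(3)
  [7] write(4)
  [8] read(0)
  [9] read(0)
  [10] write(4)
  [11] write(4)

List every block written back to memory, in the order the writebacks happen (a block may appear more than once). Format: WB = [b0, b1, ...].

WB = [5, 4]

0: R B1 → L1 miss [-]
1: W B5 → L1 miss [D]
2: R B0 → L0 miss [-]
3: R B0 → L0 hit [-]
4: R B0 → L0 hit [-]
5: W B3 → L1 miss wb→B5 [D]
6: R B3 → L1 hit [D]
7: W B4 → L0 miss [D]
8: R B0 → L0 miss wb→B4 [-]
9: R B0 → L0 hit [-]
10: W B4 → L0 miss [D]
11: W B4 → L0 hit [D]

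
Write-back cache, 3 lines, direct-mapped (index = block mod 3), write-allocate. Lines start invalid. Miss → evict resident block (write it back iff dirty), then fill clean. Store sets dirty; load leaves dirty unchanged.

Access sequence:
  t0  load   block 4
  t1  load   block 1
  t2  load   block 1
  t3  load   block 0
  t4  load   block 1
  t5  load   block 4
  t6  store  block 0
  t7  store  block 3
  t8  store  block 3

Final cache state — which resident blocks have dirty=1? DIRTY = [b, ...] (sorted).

0: R B4 -> L1 miss  d=-]
1: R B1 -> L1 miss  d=-]
2: R B1 -> L1 hit  d=-]
3: R B0 -> L0 miss  d=-]
4: R B1 -> L1 hit  d=-]
5: R B4 -> L1 miss  d=-]
6: W B0 -> L0 hit  d=D]
7: W B3 -> L0 miss wb->B0  d=D]
8: W B3 -> L0 hit  d=D]

DIRTY = [3]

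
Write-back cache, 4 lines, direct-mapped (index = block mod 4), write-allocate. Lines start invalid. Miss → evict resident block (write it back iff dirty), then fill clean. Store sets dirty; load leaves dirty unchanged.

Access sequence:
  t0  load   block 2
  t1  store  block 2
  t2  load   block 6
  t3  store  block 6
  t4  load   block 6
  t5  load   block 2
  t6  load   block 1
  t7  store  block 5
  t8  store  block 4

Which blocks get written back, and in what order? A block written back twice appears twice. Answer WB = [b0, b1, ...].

WB = [2, 6]

0: R B2 → L2 miss [-]
1: W B2 → L2 hit [D]
2: R B6 → L2 miss wb→B2 [-]
3: W B6 → L2 hit [D]
4: R B6 → L2 hit [D]
5: R B2 → L2 miss wb→B6 [-]
6: R B1 → L1 miss [-]
7: W B5 → L1 miss [D]
8: W B4 → L0 miss [D]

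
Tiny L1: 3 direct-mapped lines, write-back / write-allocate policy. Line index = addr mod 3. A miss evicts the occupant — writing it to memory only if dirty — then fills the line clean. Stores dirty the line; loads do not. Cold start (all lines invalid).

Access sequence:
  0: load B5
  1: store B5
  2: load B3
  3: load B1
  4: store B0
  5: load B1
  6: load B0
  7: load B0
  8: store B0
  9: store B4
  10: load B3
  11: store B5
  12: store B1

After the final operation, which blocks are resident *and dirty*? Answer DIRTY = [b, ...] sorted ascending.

DIRTY = [1, 5]

  0 | R B5 → L2 miss [-]
  1 | W B5 → L2 hit [D]
  2 | R B3 → L0 miss [-]
  3 | R B1 → L1 miss [-]
  4 | W B0 → L0 miss [D]
  5 | R B1 → L1 hit [-]
  6 | R B0 → L0 hit [D]
  7 | R B0 → L0 hit [D]
  8 | W B0 → L0 hit [D]
  9 | W B4 → L1 miss [D]
  10 | R B3 → L0 miss wb→B0 [-]
  11 | W B5 → L2 hit [D]
  12 | W B1 → L1 miss wb→B4 [D]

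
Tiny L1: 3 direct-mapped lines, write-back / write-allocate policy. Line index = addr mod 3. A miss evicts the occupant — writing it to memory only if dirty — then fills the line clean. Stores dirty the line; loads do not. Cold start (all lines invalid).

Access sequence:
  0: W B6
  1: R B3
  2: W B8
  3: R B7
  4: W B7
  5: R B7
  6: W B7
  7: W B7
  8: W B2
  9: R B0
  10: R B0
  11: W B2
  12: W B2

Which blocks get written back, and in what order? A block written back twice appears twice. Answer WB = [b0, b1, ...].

WB = [6, 8]

0: W B6 -> L0 miss  d=D]
1: R B3 -> L0 miss wb->B6  d=-]
2: W B8 -> L2 miss  d=D]
3: R B7 -> L1 miss  d=-]
4: W B7 -> L1 hit  d=D]
5: R B7 -> L1 hit  d=D]
6: W B7 -> L1 hit  d=D]
7: W B7 -> L1 hit  d=D]
8: W B2 -> L2 miss wb->B8  d=D]
9: R B0 -> L0 miss  d=-]
10: R B0 -> L0 hit  d=-]
11: W B2 -> L2 hit  d=D]
12: W B2 -> L2 hit  d=D]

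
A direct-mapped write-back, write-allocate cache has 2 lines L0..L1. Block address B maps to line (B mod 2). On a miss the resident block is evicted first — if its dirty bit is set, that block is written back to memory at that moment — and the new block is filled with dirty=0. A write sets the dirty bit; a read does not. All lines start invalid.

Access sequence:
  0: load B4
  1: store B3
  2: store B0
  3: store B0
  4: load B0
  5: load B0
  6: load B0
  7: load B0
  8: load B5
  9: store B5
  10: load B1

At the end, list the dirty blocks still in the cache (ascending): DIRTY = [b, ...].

DIRTY = [0]

0: R B4 -> L0 miss  d=-]
1: W B3 -> L1 miss  d=D]
2: W B0 -> L0 miss  d=D]
3: W B0 -> L0 hit  d=D]
4: R B0 -> L0 hit  d=D]
5: R B0 -> L0 hit  d=D]
6: R B0 -> L0 hit  d=D]
7: R B0 -> L0 hit  d=D]
8: R B5 -> L1 miss wb->B3  d=-]
9: W B5 -> L1 hit  d=D]
10: R B1 -> L1 miss wb->B5  d=-]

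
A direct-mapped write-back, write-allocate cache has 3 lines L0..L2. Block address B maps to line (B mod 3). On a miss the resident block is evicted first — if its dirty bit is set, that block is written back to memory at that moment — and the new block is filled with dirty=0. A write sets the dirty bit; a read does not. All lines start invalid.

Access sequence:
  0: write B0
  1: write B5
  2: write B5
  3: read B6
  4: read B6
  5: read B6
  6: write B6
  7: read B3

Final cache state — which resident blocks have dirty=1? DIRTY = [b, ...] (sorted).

0: W B0 -> L0 miss  d=D]
1: W B5 -> L2 miss  d=D]
2: W B5 -> L2 hit  d=D]
3: R B6 -> L0 miss wb->B0  d=-]
4: R B6 -> L0 hit  d=-]
5: R B6 -> L0 hit  d=-]
6: W B6 -> L0 hit  d=D]
7: R B3 -> L0 miss wb->B6  d=-]

DIRTY = [5]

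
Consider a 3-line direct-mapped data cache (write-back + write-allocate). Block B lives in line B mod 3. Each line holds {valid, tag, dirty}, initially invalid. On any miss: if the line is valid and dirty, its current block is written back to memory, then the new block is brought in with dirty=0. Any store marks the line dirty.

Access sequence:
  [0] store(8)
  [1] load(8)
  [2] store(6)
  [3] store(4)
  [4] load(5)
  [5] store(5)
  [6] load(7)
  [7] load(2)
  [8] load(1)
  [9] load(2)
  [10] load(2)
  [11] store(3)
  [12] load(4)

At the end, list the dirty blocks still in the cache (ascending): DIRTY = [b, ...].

DIRTY = [3]

0: W B8 -> L2 miss  d=D]
1: R B8 -> L2 hit  d=D]
2: W B6 -> L0 miss  d=D]
3: W B4 -> L1 miss  d=D]
4: R B5 -> L2 miss wb->B8  d=-]
5: W B5 -> L2 hit  d=D]
6: R B7 -> L1 miss wb->B4  d=-]
7: R B2 -> L2 miss wb->B5  d=-]
8: R B1 -> L1 miss  d=-]
9: R B2 -> L2 hit  d=-]
10: R B2 -> L2 hit  d=-]
11: W B3 -> L0 miss wb->B6  d=D]
12: R B4 -> L1 miss  d=-]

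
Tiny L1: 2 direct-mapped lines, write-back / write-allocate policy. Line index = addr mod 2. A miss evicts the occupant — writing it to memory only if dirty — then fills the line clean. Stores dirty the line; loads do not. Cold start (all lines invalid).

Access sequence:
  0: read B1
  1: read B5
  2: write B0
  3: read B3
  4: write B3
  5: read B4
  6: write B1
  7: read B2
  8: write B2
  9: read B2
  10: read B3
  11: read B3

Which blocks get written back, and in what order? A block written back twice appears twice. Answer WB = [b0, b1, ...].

WB = [0, 3, 1]

  0 | R B1 → L1 miss [-]
  1 | R B5 → L1 miss [-]
  2 | W B0 → L0 miss [D]
  3 | R B3 → L1 miss [-]
  4 | W B3 → L1 hit [D]
  5 | R B4 → L0 miss wb→B0 [-]
  6 | W B1 → L1 miss wb→B3 [D]
  7 | R B2 → L0 miss [-]
  8 | W B2 → L0 hit [D]
  9 | R B2 → L0 hit [D]
  10 | R B3 → L1 miss wb→B1 [-]
  11 | R B3 → L1 hit [-]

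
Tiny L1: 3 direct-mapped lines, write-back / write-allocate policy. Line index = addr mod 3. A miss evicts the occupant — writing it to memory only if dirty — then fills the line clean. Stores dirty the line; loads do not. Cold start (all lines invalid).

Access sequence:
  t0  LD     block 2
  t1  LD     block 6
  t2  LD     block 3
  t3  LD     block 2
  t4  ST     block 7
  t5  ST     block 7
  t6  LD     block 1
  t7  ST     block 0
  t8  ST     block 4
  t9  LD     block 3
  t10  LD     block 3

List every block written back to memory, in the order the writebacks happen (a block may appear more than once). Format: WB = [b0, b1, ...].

0: R B2 → L2 miss [-]
1: R B6 → L0 miss [-]
2: R B3 → L0 miss [-]
3: R B2 → L2 hit [-]
4: W B7 → L1 miss [D]
5: W B7 → L1 hit [D]
6: R B1 → L1 miss wb→B7 [-]
7: W B0 → L0 miss [D]
8: W B4 → L1 miss [D]
9: R B3 → L0 miss wb→B0 [-]
10: R B3 → L0 hit [-]

WB = [7, 0]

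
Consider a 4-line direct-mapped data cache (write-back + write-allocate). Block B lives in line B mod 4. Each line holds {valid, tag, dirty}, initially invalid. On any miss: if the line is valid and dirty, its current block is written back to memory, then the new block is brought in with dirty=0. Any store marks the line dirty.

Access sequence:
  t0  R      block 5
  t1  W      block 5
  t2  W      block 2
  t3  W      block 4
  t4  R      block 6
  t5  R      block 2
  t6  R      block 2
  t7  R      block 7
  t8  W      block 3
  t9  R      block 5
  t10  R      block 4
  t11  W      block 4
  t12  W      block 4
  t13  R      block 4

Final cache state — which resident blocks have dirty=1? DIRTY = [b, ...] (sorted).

  0 | R B5 → L1 miss [-]
  1 | W B5 → L1 hit [D]
  2 | W B2 → L2 miss [D]
  3 | W B4 → L0 miss [D]
  4 | R B6 → L2 miss wb→B2 [-]
  5 | R B2 → L2 miss [-]
  6 | R B2 → L2 hit [-]
  7 | R B7 → L3 miss [-]
  8 | W B3 → L3 miss [D]
  9 | R B5 → L1 hit [D]
  10 | R B4 → L0 hit [D]
  11 | W B4 → L0 hit [D]
  12 | W B4 → L0 hit [D]
  13 | R B4 → L0 hit [D]

DIRTY = [3, 4, 5]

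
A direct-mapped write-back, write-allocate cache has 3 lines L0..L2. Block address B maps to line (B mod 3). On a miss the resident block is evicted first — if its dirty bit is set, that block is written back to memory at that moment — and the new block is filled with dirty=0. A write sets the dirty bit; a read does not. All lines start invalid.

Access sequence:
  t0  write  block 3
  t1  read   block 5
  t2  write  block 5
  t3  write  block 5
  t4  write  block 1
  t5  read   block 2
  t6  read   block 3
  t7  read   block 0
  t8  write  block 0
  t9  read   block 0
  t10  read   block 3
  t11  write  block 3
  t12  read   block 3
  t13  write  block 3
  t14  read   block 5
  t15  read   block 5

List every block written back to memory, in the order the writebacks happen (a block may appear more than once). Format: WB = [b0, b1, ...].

WB = [5, 3, 0]

  0 | W B3 → L0 miss [D]
  1 | R B5 → L2 miss [-]
  2 | W B5 → L2 hit [D]
  3 | W B5 → L2 hit [D]
  4 | W B1 → L1 miss [D]
  5 | R B2 → L2 miss wb→B5 [-]
  6 | R B3 → L0 hit [D]
  7 | R B0 → L0 miss wb→B3 [-]
  8 | W B0 → L0 hit [D]
  9 | R B0 → L0 hit [D]
  10 | R B3 → L0 miss wb→B0 [-]
  11 | W B3 → L0 hit [D]
  12 | R B3 → L0 hit [D]
  13 | W B3 → L0 hit [D]
  14 | R B5 → L2 miss [-]
  15 | R B5 → L2 hit [-]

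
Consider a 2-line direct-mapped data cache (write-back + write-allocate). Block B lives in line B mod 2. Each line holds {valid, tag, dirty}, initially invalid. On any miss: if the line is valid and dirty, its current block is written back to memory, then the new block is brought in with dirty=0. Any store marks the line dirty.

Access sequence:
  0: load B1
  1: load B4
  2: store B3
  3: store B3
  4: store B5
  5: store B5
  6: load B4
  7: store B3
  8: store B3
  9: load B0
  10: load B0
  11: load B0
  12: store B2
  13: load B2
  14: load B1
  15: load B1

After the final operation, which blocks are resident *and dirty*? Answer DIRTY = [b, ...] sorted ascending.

DIRTY = [2]

  0 | R B1 → L1 miss [-]
  1 | R B4 → L0 miss [-]
  2 | W B3 → L1 miss [D]
  3 | W B3 → L1 hit [D]
  4 | W B5 → L1 miss wb→B3 [D]
  5 | W B5 → L1 hit [D]
  6 | R B4 → L0 hit [-]
  7 | W B3 → L1 miss wb→B5 [D]
  8 | W B3 → L1 hit [D]
  9 | R B0 → L0 miss [-]
  10 | R B0 → L0 hit [-]
  11 | R B0 → L0 hit [-]
  12 | W B2 → L0 miss [D]
  13 | R B2 → L0 hit [D]
  14 | R B1 → L1 miss wb→B3 [-]
  15 | R B1 → L1 hit [-]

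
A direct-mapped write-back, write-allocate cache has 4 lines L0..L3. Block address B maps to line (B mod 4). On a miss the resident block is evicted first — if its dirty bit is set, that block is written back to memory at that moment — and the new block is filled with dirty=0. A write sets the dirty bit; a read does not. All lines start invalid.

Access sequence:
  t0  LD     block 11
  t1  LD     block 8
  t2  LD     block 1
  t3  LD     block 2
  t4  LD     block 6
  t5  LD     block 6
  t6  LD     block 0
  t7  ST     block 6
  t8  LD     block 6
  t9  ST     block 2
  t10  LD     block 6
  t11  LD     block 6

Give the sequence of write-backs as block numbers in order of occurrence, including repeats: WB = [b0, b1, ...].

WB = [6, 2]

0: R B11 -> L3 miss  d=-]
1: R B8 -> L0 miss  d=-]
2: R B1 -> L1 miss  d=-]
3: R B2 -> L2 miss  d=-]
4: R B6 -> L2 miss  d=-]
5: R B6 -> L2 hit  d=-]
6: R B0 -> L0 miss  d=-]
7: W B6 -> L2 hit  d=D]
8: R B6 -> L2 hit  d=D]
9: W B2 -> L2 miss wb->B6  d=D]
10: R B6 -> L2 miss wb->B2  d=-]
11: R B6 -> L2 hit  d=-]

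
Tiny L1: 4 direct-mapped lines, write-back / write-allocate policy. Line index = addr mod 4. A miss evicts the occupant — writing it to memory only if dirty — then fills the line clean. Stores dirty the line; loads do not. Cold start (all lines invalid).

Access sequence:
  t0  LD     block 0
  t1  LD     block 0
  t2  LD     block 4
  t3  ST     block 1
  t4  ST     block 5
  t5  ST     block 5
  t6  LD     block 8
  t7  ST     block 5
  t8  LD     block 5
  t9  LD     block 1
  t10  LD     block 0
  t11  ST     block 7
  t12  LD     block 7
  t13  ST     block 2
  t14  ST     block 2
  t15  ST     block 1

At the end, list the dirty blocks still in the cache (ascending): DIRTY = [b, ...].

  0 | R B0 → L0 miss [-]
  1 | R B0 → L0 hit [-]
  2 | R B4 → L0 miss [-]
  3 | W B1 → L1 miss [D]
  4 | W B5 → L1 miss wb→B1 [D]
  5 | W B5 → L1 hit [D]
  6 | R B8 → L0 miss [-]
  7 | W B5 → L1 hit [D]
  8 | R B5 → L1 hit [D]
  9 | R B1 → L1 miss wb→B5 [-]
  10 | R B0 → L0 miss [-]
  11 | W B7 → L3 miss [D]
  12 | R B7 → L3 hit [D]
  13 | W B2 → L2 miss [D]
  14 | W B2 → L2 hit [D]
  15 | W B1 → L1 hit [D]

DIRTY = [1, 2, 7]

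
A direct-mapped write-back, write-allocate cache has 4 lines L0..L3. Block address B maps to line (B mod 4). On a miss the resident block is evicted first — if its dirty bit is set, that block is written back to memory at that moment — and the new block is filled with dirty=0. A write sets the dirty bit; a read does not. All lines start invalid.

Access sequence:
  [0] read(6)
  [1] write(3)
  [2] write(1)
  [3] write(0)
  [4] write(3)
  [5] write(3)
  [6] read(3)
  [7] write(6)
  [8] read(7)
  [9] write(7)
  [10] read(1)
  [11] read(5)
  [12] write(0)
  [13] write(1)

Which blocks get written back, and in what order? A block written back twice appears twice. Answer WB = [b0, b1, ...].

0: R B6 → L2 miss [-]
1: W B3 → L3 miss [D]
2: W B1 → L1 miss [D]
3: W B0 → L0 miss [D]
4: W B3 → L3 hit [D]
5: W B3 → L3 hit [D]
6: R B3 → L3 hit [D]
7: W B6 → L2 hit [D]
8: R B7 → L3 miss wb→B3 [-]
9: W B7 → L3 hit [D]
10: R B1 → L1 hit [D]
11: R B5 → L1 miss wb→B1 [-]
12: W B0 → L0 hit [D]
13: W B1 → L1 miss [D]

WB = [3, 1]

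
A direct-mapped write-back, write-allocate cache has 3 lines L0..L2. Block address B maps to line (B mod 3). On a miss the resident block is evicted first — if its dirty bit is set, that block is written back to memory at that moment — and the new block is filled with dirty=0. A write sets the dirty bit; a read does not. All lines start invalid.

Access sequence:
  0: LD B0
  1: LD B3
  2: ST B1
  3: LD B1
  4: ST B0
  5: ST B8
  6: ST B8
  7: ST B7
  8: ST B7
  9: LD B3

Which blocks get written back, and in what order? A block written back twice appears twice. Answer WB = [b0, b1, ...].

WB = [1, 0]

  0 | R B0 → L0 miss [-]
  1 | R B3 → L0 miss [-]
  2 | W B1 → L1 miss [D]
  3 | R B1 → L1 hit [D]
  4 | W B0 → L0 miss [D]
  5 | W B8 → L2 miss [D]
  6 | W B8 → L2 hit [D]
  7 | W B7 → L1 miss wb→B1 [D]
  8 | W B7 → L1 hit [D]
  9 | R B3 → L0 miss wb→B0 [-]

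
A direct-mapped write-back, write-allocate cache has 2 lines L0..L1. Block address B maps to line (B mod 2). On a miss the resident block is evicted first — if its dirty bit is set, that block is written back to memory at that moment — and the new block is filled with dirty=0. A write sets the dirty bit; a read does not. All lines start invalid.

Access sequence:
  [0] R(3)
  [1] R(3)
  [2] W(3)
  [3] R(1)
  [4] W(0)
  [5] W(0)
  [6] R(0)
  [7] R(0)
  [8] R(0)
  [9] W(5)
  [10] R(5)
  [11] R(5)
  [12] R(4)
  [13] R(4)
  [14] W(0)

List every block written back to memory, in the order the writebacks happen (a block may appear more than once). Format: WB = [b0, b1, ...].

WB = [3, 0]

0: R B3 → L1 miss [-]
1: R B3 → L1 hit [-]
2: W B3 → L1 hit [D]
3: R B1 → L1 miss wb→B3 [-]
4: W B0 → L0 miss [D]
5: W B0 → L0 hit [D]
6: R B0 → L0 hit [D]
7: R B0 → L0 hit [D]
8: R B0 → L0 hit [D]
9: W B5 → L1 miss [D]
10: R B5 → L1 hit [D]
11: R B5 → L1 hit [D]
12: R B4 → L0 miss wb→B0 [-]
13: R B4 → L0 hit [-]
14: W B0 → L0 miss [D]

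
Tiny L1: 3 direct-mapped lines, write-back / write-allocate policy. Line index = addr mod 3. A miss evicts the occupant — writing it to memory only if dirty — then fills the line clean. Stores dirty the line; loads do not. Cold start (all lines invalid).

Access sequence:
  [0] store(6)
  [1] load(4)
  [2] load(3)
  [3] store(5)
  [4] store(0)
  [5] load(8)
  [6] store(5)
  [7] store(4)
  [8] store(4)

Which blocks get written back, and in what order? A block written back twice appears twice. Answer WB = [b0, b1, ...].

  0 | W B6 → L0 miss [D]
  1 | R B4 → L1 miss [-]
  2 | R B3 → L0 miss wb→B6 [-]
  3 | W B5 → L2 miss [D]
  4 | W B0 → L0 miss [D]
  5 | R B8 → L2 miss wb→B5 [-]
  6 | W B5 → L2 miss [D]
  7 | W B4 → L1 hit [D]
  8 | W B4 → L1 hit [D]

WB = [6, 5]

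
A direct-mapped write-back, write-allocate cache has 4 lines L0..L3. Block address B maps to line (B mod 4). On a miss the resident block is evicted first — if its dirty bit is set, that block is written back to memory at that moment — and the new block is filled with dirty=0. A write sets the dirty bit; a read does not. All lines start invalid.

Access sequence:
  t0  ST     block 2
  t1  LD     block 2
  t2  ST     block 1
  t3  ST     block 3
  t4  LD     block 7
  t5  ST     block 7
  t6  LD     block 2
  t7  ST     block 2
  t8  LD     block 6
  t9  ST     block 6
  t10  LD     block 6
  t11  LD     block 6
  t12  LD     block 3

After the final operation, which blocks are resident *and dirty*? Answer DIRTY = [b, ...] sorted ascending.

0: W B2 → L2 miss [D]
1: R B2 → L2 hit [D]
2: W B1 → L1 miss [D]
3: W B3 → L3 miss [D]
4: R B7 → L3 miss wb→B3 [-]
5: W B7 → L3 hit [D]
6: R B2 → L2 hit [D]
7: W B2 → L2 hit [D]
8: R B6 → L2 miss wb→B2 [-]
9: W B6 → L2 hit [D]
10: R B6 → L2 hit [D]
11: R B6 → L2 hit [D]
12: R B3 → L3 miss wb→B7 [-]

DIRTY = [1, 6]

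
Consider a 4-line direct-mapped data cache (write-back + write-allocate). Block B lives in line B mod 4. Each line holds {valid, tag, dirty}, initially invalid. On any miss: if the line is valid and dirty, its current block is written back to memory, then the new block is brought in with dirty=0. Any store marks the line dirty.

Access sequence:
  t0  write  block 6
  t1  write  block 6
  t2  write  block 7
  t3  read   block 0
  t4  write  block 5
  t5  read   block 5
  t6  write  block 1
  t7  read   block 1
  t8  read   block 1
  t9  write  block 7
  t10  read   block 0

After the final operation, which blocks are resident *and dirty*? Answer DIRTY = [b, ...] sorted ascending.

DIRTY = [1, 6, 7]

  0 | W B6 → L2 miss [D]
  1 | W B6 → L2 hit [D]
  2 | W B7 → L3 miss [D]
  3 | R B0 → L0 miss [-]
  4 | W B5 → L1 miss [D]
  5 | R B5 → L1 hit [D]
  6 | W B1 → L1 miss wb→B5 [D]
  7 | R B1 → L1 hit [D]
  8 | R B1 → L1 hit [D]
  9 | W B7 → L3 hit [D]
  10 | R B0 → L0 hit [-]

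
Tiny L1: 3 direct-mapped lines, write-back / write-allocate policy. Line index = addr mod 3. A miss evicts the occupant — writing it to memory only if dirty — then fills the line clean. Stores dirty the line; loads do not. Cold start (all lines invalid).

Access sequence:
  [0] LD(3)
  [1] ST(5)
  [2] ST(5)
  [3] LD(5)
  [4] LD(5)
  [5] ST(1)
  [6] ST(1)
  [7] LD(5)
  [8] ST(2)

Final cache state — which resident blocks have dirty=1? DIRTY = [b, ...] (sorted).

DIRTY = [1, 2]

0: R B3 -> L0 miss  d=-]
1: W B5 -> L2 miss  d=D]
2: W B5 -> L2 hit  d=D]
3: R B5 -> L2 hit  d=D]
4: R B5 -> L2 hit  d=D]
5: W B1 -> L1 miss  d=D]
6: W B1 -> L1 hit  d=D]
7: R B5 -> L2 hit  d=D]
8: W B2 -> L2 miss wb->B5  d=D]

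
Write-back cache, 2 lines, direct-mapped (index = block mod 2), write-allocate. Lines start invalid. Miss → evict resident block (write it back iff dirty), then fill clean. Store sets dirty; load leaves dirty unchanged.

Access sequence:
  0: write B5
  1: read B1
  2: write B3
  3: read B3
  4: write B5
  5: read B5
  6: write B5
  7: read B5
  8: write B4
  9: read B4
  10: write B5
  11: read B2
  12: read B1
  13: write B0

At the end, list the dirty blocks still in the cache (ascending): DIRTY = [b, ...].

DIRTY = [0]

0: W B5 → L1 miss [D]
1: R B1 → L1 miss wb→B5 [-]
2: W B3 → L1 miss [D]
3: R B3 → L1 hit [D]
4: W B5 → L1 miss wb→B3 [D]
5: R B5 → L1 hit [D]
6: W B5 → L1 hit [D]
7: R B5 → L1 hit [D]
8: W B4 → L0 miss [D]
9: R B4 → L0 hit [D]
10: W B5 → L1 hit [D]
11: R B2 → L0 miss wb→B4 [-]
12: R B1 → L1 miss wb→B5 [-]
13: W B0 → L0 miss [D]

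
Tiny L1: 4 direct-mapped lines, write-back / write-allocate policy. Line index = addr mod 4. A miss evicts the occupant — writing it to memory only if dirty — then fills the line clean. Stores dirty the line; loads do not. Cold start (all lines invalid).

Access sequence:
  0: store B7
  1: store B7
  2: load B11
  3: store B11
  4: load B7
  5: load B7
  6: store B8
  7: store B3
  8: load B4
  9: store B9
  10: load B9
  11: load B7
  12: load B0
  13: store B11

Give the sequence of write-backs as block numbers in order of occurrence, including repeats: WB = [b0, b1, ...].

  0 | W B7 → L3 miss [D]
  1 | W B7 → L3 hit [D]
  2 | R B11 → L3 miss wb→B7 [-]
  3 | W B11 → L3 hit [D]
  4 | R B7 → L3 miss wb→B11 [-]
  5 | R B7 → L3 hit [-]
  6 | W B8 → L0 miss [D]
  7 | W B3 → L3 miss [D]
  8 | R B4 → L0 miss wb→B8 [-]
  9 | W B9 → L1 miss [D]
  10 | R B9 → L1 hit [D]
  11 | R B7 → L3 miss wb→B3 [-]
  12 | R B0 → L0 miss [-]
  13 | W B11 → L3 miss [D]

WB = [7, 11, 8, 3]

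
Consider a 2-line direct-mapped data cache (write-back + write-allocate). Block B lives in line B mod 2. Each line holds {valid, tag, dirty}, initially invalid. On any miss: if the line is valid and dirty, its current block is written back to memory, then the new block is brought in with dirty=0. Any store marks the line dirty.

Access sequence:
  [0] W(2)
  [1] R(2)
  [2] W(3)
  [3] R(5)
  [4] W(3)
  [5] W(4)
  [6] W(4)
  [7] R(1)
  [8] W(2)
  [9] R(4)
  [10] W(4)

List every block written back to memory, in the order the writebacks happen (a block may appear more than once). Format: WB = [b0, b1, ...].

WB = [3, 2, 3, 4, 2]

  0 | W B2 → L0 miss [D]
  1 | R B2 → L0 hit [D]
  2 | W B3 → L1 miss [D]
  3 | R B5 → L1 miss wb→B3 [-]
  4 | W B3 → L1 miss [D]
  5 | W B4 → L0 miss wb→B2 [D]
  6 | W B4 → L0 hit [D]
  7 | R B1 → L1 miss wb→B3 [-]
  8 | W B2 → L0 miss wb→B4 [D]
  9 | R B4 → L0 miss wb→B2 [-]
  10 | W B4 → L0 hit [D]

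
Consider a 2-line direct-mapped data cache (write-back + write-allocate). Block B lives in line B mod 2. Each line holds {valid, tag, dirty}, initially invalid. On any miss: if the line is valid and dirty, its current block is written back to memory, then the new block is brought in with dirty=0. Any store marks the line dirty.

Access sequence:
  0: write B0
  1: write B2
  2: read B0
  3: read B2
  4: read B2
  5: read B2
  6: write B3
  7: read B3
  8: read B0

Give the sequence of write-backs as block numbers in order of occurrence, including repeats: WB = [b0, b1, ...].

0: W B0 -> L0 miss  d=D]
1: W B2 -> L0 miss wb->B0  d=D]
2: R B0 -> L0 miss wb->B2  d=-]
3: R B2 -> L0 miss  d=-]
4: R B2 -> L0 hit  d=-]
5: R B2 -> L0 hit  d=-]
6: W B3 -> L1 miss  d=D]
7: R B3 -> L1 hit  d=D]
8: R B0 -> L0 miss  d=-]

WB = [0, 2]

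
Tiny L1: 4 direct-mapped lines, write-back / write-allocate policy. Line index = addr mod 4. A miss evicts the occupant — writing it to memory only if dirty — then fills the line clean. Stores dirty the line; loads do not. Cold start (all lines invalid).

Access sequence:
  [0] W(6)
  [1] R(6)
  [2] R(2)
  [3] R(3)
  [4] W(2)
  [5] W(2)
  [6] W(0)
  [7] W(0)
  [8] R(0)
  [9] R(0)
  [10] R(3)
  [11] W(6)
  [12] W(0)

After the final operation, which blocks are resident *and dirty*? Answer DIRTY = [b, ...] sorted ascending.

DIRTY = [0, 6]

0: W B6 -> L2 miss  d=D]
1: R B6 -> L2 hit  d=D]
2: R B2 -> L2 miss wb->B6  d=-]
3: R B3 -> L3 miss  d=-]
4: W B2 -> L2 hit  d=D]
5: W B2 -> L2 hit  d=D]
6: W B0 -> L0 miss  d=D]
7: W B0 -> L0 hit  d=D]
8: R B0 -> L0 hit  d=D]
9: R B0 -> L0 hit  d=D]
10: R B3 -> L3 hit  d=-]
11: W B6 -> L2 miss wb->B2  d=D]
12: W B0 -> L0 hit  d=D]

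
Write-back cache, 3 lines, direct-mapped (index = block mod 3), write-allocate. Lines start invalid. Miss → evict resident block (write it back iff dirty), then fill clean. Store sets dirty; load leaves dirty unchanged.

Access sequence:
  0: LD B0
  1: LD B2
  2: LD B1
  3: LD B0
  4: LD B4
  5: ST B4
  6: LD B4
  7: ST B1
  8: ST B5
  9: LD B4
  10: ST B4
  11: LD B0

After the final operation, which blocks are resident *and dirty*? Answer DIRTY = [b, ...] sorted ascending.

  0 | R B0 → L0 miss [-]
  1 | R B2 → L2 miss [-]
  2 | R B1 → L1 miss [-]
  3 | R B0 → L0 hit [-]
  4 | R B4 → L1 miss [-]
  5 | W B4 → L1 hit [D]
  6 | R B4 → L1 hit [D]
  7 | W B1 → L1 miss wb→B4 [D]
  8 | W B5 → L2 miss [D]
  9 | R B4 → L1 miss wb→B1 [-]
  10 | W B4 → L1 hit [D]
  11 | R B0 → L0 hit [-]

DIRTY = [4, 5]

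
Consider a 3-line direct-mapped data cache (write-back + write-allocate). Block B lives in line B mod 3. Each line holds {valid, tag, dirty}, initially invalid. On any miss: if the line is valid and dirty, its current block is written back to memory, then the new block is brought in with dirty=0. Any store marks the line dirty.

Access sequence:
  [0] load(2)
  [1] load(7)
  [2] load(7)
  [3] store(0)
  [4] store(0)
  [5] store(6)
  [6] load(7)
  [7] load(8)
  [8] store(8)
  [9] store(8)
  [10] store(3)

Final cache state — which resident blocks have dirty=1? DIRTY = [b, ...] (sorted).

DIRTY = [3, 8]

  0 | R B2 → L2 miss [-]
  1 | R B7 → L1 miss [-]
  2 | R B7 → L1 hit [-]
  3 | W B0 → L0 miss [D]
  4 | W B0 → L0 hit [D]
  5 | W B6 → L0 miss wb→B0 [D]
  6 | R B7 → L1 hit [-]
  7 | R B8 → L2 miss [-]
  8 | W B8 → L2 hit [D]
  9 | W B8 → L2 hit [D]
  10 | W B3 → L0 miss wb→B6 [D]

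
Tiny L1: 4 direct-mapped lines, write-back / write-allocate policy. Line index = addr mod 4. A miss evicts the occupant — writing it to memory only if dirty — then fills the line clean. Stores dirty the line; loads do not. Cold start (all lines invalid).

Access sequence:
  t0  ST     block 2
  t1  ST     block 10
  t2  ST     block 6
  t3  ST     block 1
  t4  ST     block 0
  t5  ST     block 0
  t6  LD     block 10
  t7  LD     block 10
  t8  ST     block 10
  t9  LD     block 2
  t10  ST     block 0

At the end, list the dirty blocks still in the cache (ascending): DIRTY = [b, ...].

DIRTY = [0, 1]

  0 | W B2 → L2 miss [D]
  1 | W B10 → L2 miss wb→B2 [D]
  2 | W B6 → L2 miss wb→B10 [D]
  3 | W B1 → L1 miss [D]
  4 | W B0 → L0 miss [D]
  5 | W B0 → L0 hit [D]
  6 | R B10 → L2 miss wb→B6 [-]
  7 | R B10 → L2 hit [-]
  8 | W B10 → L2 hit [D]
  9 | R B2 → L2 miss wb→B10 [-]
  10 | W B0 → L0 hit [D]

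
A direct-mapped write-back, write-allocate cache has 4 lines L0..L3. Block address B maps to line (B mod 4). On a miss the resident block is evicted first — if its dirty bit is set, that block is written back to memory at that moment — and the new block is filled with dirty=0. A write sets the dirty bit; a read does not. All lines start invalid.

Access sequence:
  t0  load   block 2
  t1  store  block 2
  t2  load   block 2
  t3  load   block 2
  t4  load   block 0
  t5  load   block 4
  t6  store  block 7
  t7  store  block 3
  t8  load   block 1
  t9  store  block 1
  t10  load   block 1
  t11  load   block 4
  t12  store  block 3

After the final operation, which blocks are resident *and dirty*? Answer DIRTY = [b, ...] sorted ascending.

  0 | R B2 → L2 miss [-]
  1 | W B2 → L2 hit [D]
  2 | R B2 → L2 hit [D]
  3 | R B2 → L2 hit [D]
  4 | R B0 → L0 miss [-]
  5 | R B4 → L0 miss [-]
  6 | W B7 → L3 miss [D]
  7 | W B3 → L3 miss wb→B7 [D]
  8 | R B1 → L1 miss [-]
  9 | W B1 → L1 hit [D]
  10 | R B1 → L1 hit [D]
  11 | R B4 → L0 hit [-]
  12 | W B3 → L3 hit [D]

DIRTY = [1, 2, 3]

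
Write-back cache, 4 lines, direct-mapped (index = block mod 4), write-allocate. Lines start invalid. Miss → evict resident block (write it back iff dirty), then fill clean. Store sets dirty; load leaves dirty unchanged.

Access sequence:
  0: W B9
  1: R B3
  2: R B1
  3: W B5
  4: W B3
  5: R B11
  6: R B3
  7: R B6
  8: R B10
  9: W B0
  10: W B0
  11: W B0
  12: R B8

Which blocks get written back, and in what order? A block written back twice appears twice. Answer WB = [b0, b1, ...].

0: W B9 -> L1 miss  d=D]
1: R B3 -> L3 miss  d=-]
2: R B1 -> L1 miss wb->B9  d=-]
3: W B5 -> L1 miss  d=D]
4: W B3 -> L3 hit  d=D]
5: R B11 -> L3 miss wb->B3  d=-]
6: R B3 -> L3 miss  d=-]
7: R B6 -> L2 miss  d=-]
8: R B10 -> L2 miss  d=-]
9: W B0 -> L0 miss  d=D]
10: W B0 -> L0 hit  d=D]
11: W B0 -> L0 hit  d=D]
12: R B8 -> L0 miss wb->B0  d=-]

WB = [9, 3, 0]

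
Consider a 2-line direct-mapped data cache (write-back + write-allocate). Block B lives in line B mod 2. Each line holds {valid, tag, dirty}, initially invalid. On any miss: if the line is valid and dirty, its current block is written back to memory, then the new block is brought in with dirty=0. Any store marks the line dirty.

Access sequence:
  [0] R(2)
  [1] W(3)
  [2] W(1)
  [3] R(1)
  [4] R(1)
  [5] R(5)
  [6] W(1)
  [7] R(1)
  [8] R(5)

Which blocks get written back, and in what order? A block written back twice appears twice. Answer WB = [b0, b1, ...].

WB = [3, 1, 1]

0: R B2 → L0 miss [-]
1: W B3 → L1 miss [D]
2: W B1 → L1 miss wb→B3 [D]
3: R B1 → L1 hit [D]
4: R B1 → L1 hit [D]
5: R B5 → L1 miss wb→B1 [-]
6: W B1 → L1 miss [D]
7: R B1 → L1 hit [D]
8: R B5 → L1 miss wb→B1 [-]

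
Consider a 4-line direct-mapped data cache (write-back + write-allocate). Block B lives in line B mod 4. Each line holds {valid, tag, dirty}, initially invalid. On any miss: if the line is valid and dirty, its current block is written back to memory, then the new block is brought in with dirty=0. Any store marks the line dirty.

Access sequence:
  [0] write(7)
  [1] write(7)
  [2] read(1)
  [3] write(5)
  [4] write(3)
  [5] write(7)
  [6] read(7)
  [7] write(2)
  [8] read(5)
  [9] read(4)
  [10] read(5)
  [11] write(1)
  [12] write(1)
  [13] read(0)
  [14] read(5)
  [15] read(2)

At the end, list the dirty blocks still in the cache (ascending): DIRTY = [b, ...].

  0 | W B7 → L3 miss [D]
  1 | W B7 → L3 hit [D]
  2 | R B1 → L1 miss [-]
  3 | W B5 → L1 miss [D]
  4 | W B3 → L3 miss wb→B7 [D]
  5 | W B7 → L3 miss wb→B3 [D]
  6 | R B7 → L3 hit [D]
  7 | W B2 → L2 miss [D]
  8 | R B5 → L1 hit [D]
  9 | R B4 → L0 miss [-]
  10 | R B5 → L1 hit [D]
  11 | W B1 → L1 miss wb→B5 [D]
  12 | W B1 → L1 hit [D]
  13 | R B0 → L0 miss [-]
  14 | R B5 → L1 miss wb→B1 [-]
  15 | R B2 → L2 hit [D]

DIRTY = [2, 7]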